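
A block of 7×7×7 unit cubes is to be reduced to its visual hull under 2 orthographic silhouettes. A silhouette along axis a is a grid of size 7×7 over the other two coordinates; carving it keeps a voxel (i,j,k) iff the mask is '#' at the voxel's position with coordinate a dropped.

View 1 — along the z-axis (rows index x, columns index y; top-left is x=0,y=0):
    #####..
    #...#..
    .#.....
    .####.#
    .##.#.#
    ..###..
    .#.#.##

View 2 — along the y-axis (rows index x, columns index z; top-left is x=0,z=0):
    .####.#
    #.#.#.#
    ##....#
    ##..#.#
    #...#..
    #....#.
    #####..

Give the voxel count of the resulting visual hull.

before carving: 343 voxels (7×7×7)
step 1: project along z, AND mask (24/49) → |grid| = 168
step 2: project along y, AND mask (25/49) → |grid| = 90

|visual hull| = 90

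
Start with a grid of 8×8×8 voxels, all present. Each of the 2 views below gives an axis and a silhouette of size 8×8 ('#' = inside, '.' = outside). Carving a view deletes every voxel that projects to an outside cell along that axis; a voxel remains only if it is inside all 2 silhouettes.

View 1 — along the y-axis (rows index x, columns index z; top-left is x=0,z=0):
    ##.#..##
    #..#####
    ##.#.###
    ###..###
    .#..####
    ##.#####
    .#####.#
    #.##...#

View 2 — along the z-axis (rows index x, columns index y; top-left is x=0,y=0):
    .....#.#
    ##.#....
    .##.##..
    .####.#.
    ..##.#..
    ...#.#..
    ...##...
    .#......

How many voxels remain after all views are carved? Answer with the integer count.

before carving: 512 voxels (8×8×8)
[1] y-view keeps 45 columns → grid now 360
[2] z-view keeps 22 columns → grid now 127

remaining voxels: 127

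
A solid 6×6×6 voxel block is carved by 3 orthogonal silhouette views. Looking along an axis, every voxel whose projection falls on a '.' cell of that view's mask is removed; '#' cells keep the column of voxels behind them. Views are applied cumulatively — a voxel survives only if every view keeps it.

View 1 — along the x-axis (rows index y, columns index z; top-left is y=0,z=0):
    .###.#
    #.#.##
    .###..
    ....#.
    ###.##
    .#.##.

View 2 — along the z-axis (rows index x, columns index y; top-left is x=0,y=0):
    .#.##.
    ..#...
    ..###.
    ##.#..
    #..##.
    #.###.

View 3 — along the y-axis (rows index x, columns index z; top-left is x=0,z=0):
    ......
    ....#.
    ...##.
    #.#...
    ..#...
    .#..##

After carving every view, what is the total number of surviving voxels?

voxel count = 15

start: 6×6×6 = 216 voxels
V1 x: intersect with YZ mask (20 set) -- 120 left
V2 z: intersect with XY mask (17 set) -- 54 left
V3 y: intersect with XZ mask (9 set) -- 15 left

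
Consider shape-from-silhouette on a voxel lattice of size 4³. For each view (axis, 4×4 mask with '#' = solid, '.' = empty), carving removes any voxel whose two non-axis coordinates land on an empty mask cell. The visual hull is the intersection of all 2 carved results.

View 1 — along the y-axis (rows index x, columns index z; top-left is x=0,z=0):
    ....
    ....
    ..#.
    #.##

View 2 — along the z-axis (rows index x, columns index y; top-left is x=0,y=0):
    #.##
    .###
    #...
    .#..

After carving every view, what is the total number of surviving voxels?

4 voxels

full grid |V| = 64
V1 y: intersect with XZ mask (4 set) -- 16 left
V2 z: intersect with XY mask (8 set) -- 4 left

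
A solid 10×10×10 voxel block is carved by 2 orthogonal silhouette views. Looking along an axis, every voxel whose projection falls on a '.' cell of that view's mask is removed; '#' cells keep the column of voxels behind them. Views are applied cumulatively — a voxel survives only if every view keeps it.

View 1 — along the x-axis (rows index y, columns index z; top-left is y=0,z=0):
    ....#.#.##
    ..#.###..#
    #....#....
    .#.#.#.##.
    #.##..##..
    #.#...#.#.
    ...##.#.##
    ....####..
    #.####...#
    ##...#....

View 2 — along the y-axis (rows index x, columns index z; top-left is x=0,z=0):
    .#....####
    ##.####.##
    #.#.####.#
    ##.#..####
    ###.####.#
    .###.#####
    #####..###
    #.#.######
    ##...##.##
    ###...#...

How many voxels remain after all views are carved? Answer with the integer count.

|visual hull| = 296

full grid |V| = 1000
  1. axis=0 (YZ plane), |mask|=43  ⇒  voxels=430
  2. axis=1 (XZ plane), |mask|=69  ⇒  voxels=296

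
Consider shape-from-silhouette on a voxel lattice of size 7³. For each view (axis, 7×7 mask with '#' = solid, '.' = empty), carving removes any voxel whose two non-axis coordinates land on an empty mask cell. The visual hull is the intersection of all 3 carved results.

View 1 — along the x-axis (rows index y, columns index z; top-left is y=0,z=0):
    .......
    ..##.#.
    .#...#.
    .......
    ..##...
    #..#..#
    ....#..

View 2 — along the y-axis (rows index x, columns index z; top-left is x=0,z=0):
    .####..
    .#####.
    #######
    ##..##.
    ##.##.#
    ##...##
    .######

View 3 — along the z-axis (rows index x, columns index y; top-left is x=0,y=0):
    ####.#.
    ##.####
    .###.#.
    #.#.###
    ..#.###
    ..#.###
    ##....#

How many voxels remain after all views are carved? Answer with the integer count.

before carving: 343 voxels (7×7×7)
carve view 1 (along x, YZ-mask fill 11/49): 77 voxels remain
carve view 2 (along y, XZ-mask fill 35/49): 54 voxels remain
carve view 3 (along z, XY-mask fill 31/49): 37 voxels remain

remaining voxels: 37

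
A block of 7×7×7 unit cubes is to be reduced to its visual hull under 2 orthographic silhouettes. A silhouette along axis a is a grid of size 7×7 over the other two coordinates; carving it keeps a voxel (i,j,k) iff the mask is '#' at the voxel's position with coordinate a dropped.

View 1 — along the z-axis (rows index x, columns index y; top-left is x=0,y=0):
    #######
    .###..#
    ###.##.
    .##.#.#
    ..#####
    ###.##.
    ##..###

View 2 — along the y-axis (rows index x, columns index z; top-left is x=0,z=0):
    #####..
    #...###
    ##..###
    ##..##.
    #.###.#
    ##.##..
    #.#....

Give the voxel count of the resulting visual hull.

full grid |V| = 343
step 1: project along z, AND mask (35/49) → |grid| = 245
step 2: project along y, AND mask (29/49) → |grid| = 147

remaining voxels: 147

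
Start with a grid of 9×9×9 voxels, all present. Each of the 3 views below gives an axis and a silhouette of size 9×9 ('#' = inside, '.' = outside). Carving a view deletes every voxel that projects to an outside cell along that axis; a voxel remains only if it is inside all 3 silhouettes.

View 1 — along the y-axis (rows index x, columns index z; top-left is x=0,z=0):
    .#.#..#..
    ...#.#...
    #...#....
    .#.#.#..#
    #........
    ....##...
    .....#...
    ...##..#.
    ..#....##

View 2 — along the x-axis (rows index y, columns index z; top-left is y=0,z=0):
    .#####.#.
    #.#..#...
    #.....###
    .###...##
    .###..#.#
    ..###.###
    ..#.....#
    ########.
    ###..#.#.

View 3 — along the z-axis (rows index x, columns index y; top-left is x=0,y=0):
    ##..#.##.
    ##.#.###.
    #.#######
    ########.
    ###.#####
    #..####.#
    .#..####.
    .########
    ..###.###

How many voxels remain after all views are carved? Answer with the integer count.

start: 9×9×9 = 729 voxels
carve view 1 (along y, XZ-mask fill 21/81): 189 voxels remain
carve view 2 (along x, YZ-mask fill 44/81): 97 voxels remain
carve view 3 (along z, XY-mask fill 60/81): 72 voxels remain

voxel count = 72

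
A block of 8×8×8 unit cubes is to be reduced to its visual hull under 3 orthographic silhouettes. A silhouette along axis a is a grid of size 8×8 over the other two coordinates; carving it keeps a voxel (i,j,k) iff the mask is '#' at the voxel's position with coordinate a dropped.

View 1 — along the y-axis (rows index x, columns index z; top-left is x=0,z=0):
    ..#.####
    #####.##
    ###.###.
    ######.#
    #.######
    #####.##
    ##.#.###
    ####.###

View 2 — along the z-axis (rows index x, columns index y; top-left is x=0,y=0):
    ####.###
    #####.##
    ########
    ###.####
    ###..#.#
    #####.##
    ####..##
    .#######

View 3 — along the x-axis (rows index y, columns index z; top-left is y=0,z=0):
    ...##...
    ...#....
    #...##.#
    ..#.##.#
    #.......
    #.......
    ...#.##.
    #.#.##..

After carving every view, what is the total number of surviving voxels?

initial block: 8^3 = 512
V1 y: intersect with XZ mask (52 set) -- 416 left
V2 z: intersect with XY mask (54 set) -- 350 left
V3 x: intersect with YZ mask (20 set) -- 112 left

remaining voxels: 112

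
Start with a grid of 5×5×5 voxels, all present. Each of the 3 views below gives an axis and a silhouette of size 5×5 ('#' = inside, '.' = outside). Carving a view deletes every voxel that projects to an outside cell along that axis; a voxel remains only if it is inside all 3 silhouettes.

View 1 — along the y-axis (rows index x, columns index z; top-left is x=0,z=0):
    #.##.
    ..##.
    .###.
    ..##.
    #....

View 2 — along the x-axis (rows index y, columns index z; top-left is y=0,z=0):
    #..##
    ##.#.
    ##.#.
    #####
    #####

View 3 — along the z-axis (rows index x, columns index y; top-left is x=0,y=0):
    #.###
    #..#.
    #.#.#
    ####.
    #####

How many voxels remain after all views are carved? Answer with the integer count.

29 voxels

before carving: 125 voxels (5×5×5)
  1. axis=1 (XZ plane), |mask|=11  ⇒  voxels=55
  2. axis=0 (YZ plane), |mask|=19  ⇒  voxels=42
  3. axis=2 (XY plane), |mask|=18  ⇒  voxels=29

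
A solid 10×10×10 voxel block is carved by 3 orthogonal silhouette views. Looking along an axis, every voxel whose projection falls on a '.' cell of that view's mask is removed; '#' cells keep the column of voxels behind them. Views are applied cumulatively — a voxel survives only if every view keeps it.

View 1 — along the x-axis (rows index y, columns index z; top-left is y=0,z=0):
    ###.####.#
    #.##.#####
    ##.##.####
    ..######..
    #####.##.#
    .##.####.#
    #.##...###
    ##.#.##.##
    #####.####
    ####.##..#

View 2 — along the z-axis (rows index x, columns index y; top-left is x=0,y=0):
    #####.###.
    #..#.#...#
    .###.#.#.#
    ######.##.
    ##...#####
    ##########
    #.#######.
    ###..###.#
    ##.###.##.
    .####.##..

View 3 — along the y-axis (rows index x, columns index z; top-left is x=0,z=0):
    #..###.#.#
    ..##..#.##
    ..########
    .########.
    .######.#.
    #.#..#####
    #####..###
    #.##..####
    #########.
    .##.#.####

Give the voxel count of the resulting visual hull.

full grid |V| = 1000
[1] x-view keeps 74 columns → grid now 740
[2] z-view keeps 71 columns → grid now 524
[3] y-view keeps 72 columns → grid now 382

remaining voxels: 382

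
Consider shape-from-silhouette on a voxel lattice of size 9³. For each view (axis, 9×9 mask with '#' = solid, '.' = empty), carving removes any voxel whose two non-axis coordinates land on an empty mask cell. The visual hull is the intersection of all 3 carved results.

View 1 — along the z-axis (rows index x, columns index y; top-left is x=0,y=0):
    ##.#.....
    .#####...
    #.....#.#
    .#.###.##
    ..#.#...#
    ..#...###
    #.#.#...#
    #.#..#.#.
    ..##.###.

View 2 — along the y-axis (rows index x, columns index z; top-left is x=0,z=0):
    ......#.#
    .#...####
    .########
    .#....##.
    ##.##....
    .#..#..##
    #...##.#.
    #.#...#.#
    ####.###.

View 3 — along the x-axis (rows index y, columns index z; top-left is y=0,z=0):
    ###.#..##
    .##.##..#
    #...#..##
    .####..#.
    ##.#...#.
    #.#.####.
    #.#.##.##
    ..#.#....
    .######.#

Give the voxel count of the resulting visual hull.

before carving: 729 voxels (9×9×9)
after view 1 [z-axis, 37 of 81 cells solid] → remaining = 333
after view 2 [y-axis, 41 of 81 cells solid] → remaining = 168
after view 3 [x-axis, 45 of 81 cells solid] → remaining = 93

voxel count = 93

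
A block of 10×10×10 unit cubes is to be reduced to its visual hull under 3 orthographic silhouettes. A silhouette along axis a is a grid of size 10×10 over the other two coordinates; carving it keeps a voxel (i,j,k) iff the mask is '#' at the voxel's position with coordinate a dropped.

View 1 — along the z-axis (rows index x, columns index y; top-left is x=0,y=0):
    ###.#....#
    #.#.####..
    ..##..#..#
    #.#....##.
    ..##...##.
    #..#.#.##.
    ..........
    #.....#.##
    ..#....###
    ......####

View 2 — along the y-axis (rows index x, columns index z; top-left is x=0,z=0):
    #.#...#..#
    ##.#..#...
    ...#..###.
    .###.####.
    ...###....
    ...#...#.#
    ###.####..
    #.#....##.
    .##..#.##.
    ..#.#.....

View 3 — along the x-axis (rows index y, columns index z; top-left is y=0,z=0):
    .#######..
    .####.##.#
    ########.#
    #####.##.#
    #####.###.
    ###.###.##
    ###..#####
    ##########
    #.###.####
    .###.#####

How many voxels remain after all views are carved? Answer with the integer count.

initial block: 10^3 = 1000
  1. axis=2 (XY plane), |mask|=40  ⇒  voxels=400
  2. axis=1 (XZ plane), |mask|=43  ⇒  voxels=159
  3. axis=0 (YZ plane), |mask|=81  ⇒  voxels=131

131 voxels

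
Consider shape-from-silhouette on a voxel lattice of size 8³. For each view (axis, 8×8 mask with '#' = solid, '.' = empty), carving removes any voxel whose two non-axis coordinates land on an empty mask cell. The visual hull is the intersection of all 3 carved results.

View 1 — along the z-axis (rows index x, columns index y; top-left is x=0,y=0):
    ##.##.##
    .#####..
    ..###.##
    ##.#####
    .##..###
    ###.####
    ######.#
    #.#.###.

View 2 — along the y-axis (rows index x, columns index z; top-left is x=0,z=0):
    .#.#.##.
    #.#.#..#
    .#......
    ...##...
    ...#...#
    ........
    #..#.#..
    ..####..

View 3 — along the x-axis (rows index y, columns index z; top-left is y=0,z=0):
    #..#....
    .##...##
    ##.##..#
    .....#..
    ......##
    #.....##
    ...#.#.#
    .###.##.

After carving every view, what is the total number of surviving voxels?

start: 8×8×8 = 512 voxels
  1. axis=2 (XY plane), |mask|=47  ⇒  voxels=376
  2. axis=1 (XZ plane), |mask|=20  ⇒  voxels=114
  3. axis=0 (YZ plane), |mask|=25  ⇒  voxels=44

|visual hull| = 44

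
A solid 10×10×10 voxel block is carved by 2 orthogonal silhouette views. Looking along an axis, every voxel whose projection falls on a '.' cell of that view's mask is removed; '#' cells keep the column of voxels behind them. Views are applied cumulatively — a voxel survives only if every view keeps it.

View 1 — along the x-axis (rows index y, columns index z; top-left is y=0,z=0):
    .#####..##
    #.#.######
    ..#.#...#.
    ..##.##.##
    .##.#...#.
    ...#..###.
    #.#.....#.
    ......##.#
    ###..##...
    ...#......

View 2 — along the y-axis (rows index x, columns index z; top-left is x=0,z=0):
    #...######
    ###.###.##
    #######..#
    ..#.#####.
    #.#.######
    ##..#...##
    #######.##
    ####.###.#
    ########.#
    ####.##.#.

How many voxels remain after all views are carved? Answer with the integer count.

|visual hull| = 333

start: 10×10×10 = 1000 voxels
after view 1 [x-axis, 44 of 100 cells solid] → remaining = 440
after view 2 [y-axis, 75 of 100 cells solid] → remaining = 333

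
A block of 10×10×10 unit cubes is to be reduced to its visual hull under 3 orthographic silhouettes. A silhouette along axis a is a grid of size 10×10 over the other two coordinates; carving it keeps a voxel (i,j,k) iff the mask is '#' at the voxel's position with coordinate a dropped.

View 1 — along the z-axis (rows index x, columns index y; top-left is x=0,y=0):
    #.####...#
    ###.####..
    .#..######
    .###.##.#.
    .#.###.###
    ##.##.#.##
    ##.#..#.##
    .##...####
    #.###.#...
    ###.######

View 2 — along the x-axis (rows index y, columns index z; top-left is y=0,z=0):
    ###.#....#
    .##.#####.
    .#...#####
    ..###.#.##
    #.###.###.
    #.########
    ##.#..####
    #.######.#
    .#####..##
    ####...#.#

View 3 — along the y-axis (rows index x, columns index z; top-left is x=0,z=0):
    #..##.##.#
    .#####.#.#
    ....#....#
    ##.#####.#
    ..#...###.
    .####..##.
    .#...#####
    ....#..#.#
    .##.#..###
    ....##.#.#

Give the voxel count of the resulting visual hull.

voxel count = 232

full grid |V| = 1000
V1 z: intersect with XY mask (66 set) -- 660 left
V2 x: intersect with YZ mask (68 set) -- 448 left
V3 y: intersect with XZ mask (52 set) -- 232 left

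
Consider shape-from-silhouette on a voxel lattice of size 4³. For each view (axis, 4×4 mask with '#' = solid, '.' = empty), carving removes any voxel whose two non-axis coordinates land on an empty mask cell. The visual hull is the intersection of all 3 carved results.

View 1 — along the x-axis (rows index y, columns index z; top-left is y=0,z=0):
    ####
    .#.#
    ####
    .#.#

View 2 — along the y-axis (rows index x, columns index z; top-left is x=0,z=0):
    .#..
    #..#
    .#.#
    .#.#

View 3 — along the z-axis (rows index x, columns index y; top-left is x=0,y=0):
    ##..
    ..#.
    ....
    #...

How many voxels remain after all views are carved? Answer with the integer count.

|visual hull| = 6

before carving: 64 voxels (4×4×4)
after view 1 [x-axis, 12 of 16 cells solid] → remaining = 48
after view 2 [y-axis, 7 of 16 cells solid] → remaining = 26
after view 3 [z-axis, 4 of 16 cells solid] → remaining = 6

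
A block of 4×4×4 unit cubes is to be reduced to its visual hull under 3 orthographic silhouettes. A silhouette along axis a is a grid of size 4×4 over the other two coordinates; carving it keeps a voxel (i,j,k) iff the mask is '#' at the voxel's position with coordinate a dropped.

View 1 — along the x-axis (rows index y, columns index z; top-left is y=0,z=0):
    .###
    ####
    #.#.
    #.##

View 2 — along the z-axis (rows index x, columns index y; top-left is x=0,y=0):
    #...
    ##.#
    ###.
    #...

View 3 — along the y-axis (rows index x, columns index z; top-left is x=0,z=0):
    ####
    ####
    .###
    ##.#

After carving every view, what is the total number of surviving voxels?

|visual hull| = 22

full grid |V| = 64
V1 x: intersect with YZ mask (12 set) -- 48 left
V2 z: intersect with XY mask (8 set) -- 25 left
V3 y: intersect with XZ mask (14 set) -- 22 left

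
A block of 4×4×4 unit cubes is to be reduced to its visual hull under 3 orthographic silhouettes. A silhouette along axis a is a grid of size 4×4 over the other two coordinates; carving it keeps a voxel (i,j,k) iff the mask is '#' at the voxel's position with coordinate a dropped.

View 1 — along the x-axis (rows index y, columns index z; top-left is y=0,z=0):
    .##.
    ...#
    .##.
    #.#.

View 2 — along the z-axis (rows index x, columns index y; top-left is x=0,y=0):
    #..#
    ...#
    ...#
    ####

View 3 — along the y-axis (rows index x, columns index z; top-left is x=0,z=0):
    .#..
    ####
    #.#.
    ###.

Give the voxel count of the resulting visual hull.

full grid |V| = 64
step 1: project along x, AND mask (7/16) → |grid| = 28
step 2: project along z, AND mask (8/16) → |grid| = 15
step 3: project along y, AND mask (10/16) → |grid| = 11

voxel count = 11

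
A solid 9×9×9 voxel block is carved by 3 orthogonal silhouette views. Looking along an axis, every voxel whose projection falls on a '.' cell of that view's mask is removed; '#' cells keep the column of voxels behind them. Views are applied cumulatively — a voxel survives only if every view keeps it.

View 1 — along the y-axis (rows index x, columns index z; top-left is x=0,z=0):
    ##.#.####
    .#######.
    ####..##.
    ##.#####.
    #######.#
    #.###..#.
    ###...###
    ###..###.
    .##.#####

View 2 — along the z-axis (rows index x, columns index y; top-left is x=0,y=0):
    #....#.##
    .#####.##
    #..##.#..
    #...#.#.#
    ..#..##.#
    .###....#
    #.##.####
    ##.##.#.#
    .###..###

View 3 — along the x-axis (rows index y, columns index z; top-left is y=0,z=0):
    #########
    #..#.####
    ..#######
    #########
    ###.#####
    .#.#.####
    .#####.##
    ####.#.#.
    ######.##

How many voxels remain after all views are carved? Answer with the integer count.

start: 9×9×9 = 729 voxels
step 1: project along y, AND mask (59/81) → |grid| = 531
step 2: project along z, AND mask (46/81) → |grid| = 301
step 3: project along x, AND mask (66/81) → |grid| = 246

246 voxels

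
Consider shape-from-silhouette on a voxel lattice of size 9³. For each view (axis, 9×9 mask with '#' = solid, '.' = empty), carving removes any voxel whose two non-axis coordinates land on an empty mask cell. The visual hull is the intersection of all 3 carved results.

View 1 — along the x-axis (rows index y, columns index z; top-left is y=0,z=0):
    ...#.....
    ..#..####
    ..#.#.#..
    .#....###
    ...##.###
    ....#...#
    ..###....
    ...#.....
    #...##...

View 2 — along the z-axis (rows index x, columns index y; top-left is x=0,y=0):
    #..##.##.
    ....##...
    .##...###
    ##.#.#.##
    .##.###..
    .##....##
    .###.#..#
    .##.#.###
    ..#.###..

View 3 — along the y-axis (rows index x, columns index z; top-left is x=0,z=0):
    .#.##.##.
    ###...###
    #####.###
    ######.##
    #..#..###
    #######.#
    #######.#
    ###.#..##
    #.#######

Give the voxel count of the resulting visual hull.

start: 9×9×9 = 729 voxels
V1 x: intersect with YZ mask (27 set) -- 243 left
V2 z: intersect with XY mask (42 set) -- 132 left
V3 y: intersect with XZ mask (62 set) -- 103 left

remaining voxels: 103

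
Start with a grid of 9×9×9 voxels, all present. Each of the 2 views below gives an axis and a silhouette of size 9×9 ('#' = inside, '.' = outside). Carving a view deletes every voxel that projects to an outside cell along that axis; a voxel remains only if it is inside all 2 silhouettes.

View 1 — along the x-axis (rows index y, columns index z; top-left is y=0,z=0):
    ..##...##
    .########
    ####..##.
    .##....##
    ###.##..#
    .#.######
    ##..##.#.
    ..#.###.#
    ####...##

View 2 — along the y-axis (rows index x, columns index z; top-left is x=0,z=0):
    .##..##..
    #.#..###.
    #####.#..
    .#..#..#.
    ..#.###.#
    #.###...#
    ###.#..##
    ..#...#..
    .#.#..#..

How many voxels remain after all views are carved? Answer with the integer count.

221 voxels

initial block: 9^3 = 729
step 1: project along x, AND mask (51/81) → |grid| = 459
step 2: project along y, AND mask (39/81) → |grid| = 221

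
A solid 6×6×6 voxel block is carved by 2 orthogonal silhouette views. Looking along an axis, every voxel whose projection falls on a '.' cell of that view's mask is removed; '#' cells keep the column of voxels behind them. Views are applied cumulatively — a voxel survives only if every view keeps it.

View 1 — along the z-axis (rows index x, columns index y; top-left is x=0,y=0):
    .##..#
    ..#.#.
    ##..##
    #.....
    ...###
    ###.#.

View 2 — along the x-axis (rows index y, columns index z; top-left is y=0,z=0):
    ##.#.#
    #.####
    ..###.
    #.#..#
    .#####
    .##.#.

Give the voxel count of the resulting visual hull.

before carving: 216 voxels (6×6×6)
[1] z-view keeps 17 columns → grid now 102
[2] x-view keeps 23 columns → grid now 68

remaining voxels: 68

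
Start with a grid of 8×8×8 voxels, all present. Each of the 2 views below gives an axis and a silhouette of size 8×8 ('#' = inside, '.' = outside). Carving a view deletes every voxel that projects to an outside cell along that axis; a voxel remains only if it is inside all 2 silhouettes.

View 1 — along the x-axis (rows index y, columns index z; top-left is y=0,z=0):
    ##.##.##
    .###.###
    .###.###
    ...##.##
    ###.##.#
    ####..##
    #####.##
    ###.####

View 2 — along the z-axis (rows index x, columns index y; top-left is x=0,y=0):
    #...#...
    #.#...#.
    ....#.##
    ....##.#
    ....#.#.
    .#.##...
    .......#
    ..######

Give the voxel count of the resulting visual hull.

full grid |V| = 512
carve view 1 (along x, YZ-mask fill 48/64): 384 voxels remain
carve view 2 (along z, XY-mask fill 23/64): 142 voxels remain

142 voxels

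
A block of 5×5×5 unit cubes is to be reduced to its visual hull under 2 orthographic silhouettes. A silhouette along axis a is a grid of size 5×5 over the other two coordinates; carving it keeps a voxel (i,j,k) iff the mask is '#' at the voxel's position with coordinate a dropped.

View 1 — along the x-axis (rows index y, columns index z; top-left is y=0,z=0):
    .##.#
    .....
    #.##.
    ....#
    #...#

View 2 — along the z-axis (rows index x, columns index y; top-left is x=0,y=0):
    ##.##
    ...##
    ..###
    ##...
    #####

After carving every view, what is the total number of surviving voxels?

start: 5×5×5 = 125 voxels
carve view 1 (along x, YZ-mask fill 9/25): 45 voxels remain
carve view 2 (along z, XY-mask fill 16/25): 27 voxels remain

remaining voxels: 27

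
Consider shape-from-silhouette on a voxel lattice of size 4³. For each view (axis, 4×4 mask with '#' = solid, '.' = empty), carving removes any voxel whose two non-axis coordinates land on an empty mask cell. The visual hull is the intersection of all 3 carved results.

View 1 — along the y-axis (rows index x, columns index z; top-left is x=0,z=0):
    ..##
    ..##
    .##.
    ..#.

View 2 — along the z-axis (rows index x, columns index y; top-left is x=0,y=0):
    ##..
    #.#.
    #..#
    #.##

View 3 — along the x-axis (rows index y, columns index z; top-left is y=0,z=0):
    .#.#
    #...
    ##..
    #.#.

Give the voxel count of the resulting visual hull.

initial block: 4^3 = 64
  1. axis=1 (XZ plane), |mask|=7  ⇒  voxels=28
  2. axis=2 (XY plane), |mask|=9  ⇒  voxels=15
  3. axis=0 (YZ plane), |mask|=7  ⇒  voxels=5

5 voxels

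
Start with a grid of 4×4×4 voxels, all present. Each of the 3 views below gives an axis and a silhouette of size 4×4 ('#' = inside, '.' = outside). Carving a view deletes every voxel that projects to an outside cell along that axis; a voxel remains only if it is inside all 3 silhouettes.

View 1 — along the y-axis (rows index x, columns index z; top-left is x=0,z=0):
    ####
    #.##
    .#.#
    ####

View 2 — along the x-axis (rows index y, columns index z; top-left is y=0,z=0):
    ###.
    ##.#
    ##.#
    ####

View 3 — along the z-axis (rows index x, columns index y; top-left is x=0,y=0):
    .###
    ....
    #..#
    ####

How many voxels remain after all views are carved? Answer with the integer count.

remaining voxels: 26

before carving: 64 voxels (4×4×4)
after view 1 [y-axis, 13 of 16 cells solid] → remaining = 52
after view 2 [x-axis, 13 of 16 cells solid] → remaining = 42
after view 3 [z-axis, 9 of 16 cells solid] → remaining = 26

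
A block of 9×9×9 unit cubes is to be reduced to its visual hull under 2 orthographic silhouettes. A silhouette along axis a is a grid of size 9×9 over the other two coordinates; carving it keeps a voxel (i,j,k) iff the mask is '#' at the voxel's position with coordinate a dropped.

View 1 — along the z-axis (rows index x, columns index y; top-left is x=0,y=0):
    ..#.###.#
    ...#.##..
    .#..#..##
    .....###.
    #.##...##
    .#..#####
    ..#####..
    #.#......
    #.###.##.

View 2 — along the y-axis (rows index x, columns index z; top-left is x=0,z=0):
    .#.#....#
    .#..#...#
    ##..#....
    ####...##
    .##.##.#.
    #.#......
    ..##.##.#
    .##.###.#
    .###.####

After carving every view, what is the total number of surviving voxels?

start: 9×9×9 = 729 voxels
[1] z-view keeps 39 columns → grid now 351
[2] y-view keeps 40 columns → grid now 170

remaining voxels: 170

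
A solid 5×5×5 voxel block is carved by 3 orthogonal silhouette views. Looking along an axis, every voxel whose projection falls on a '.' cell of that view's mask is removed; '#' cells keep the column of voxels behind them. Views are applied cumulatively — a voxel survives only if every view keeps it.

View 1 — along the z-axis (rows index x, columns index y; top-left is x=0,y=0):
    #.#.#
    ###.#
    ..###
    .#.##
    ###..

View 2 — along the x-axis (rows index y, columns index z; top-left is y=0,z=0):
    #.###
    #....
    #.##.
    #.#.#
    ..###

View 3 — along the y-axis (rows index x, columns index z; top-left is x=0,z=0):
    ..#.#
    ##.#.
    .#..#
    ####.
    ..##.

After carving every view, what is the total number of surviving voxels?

full grid |V| = 125
V1 z: intersect with XY mask (16 set) -- 80 left
V2 x: intersect with YZ mask (14 set) -- 45 left
V3 y: intersect with XZ mask (13 set) -- 22 left

22 voxels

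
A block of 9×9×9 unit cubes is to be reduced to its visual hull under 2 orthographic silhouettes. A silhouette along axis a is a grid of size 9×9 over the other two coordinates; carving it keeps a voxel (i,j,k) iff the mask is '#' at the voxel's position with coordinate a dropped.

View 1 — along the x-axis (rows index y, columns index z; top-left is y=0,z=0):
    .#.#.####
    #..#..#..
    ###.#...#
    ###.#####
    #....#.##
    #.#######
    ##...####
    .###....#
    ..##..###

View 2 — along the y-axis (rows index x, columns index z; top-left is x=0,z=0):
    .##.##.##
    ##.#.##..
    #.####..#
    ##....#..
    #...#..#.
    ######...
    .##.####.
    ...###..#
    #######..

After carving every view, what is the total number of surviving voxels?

before carving: 729 voxels (9×9×9)
  1. axis=0 (YZ plane), |mask|=49  ⇒  voxels=441
  2. axis=1 (XZ plane), |mask|=46  ⇒  voxels=238

voxel count = 238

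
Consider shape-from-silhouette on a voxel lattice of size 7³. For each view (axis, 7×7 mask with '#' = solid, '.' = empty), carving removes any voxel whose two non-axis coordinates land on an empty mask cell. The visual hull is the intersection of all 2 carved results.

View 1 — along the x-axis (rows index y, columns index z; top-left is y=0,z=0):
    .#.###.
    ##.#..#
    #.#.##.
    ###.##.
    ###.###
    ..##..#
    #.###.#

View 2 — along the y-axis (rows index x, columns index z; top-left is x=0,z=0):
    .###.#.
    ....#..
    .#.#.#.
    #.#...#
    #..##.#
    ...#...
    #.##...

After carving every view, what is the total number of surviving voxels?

full grid |V| = 343
[1] x-view keeps 31 columns → grid now 217
[2] y-view keeps 19 columns → grid now 84

voxel count = 84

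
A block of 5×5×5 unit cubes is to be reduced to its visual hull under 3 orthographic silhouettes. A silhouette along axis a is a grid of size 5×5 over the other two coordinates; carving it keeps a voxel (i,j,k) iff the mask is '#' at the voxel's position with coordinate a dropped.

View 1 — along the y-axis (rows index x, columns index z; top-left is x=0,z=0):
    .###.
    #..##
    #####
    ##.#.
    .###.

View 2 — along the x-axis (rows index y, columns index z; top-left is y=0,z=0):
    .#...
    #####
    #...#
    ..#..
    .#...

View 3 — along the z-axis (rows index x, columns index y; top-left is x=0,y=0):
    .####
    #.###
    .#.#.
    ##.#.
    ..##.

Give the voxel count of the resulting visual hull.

before carving: 125 voxels (5×5×5)
V1 y: intersect with XZ mask (17 set) -- 85 left
V2 x: intersect with YZ mask (10 set) -- 33 left
V3 z: intersect with XY mask (15 set) -- 18 left

|visual hull| = 18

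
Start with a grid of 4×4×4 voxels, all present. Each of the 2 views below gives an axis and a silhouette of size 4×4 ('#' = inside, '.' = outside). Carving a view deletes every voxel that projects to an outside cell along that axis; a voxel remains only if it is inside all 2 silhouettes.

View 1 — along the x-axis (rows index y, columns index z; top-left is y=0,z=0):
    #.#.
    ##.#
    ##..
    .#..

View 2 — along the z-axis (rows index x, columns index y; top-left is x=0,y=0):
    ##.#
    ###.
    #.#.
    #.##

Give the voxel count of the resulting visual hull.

voxel count = 22

initial block: 4^3 = 64
step 1: project along x, AND mask (8/16) → |grid| = 32
step 2: project along z, AND mask (11/16) → |grid| = 22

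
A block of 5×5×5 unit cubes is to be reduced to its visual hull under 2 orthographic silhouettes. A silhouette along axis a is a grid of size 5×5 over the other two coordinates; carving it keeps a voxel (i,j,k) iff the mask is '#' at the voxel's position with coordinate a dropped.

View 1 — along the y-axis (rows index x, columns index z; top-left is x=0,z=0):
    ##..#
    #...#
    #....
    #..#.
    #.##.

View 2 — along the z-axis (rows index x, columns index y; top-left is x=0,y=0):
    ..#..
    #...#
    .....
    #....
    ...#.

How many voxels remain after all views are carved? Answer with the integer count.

|visual hull| = 12

before carving: 125 voxels (5×5×5)
after view 1 [y-axis, 11 of 25 cells solid] → remaining = 55
after view 2 [z-axis, 5 of 25 cells solid] → remaining = 12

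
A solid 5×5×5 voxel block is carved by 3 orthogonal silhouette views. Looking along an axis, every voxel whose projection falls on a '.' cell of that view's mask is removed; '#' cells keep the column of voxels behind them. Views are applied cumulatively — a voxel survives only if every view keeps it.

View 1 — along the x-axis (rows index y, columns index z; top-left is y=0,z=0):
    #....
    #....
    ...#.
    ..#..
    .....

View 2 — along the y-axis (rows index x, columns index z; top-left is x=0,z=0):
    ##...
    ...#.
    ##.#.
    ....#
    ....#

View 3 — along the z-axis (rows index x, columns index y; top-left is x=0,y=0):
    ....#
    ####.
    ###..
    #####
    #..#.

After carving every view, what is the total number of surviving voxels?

initial block: 5^3 = 125
carve view 1 (along x, YZ-mask fill 4/25): 20 voxels remain
carve view 2 (along y, XZ-mask fill 8/25): 6 voxels remain
carve view 3 (along z, XY-mask fill 15/25): 4 voxels remain

4 voxels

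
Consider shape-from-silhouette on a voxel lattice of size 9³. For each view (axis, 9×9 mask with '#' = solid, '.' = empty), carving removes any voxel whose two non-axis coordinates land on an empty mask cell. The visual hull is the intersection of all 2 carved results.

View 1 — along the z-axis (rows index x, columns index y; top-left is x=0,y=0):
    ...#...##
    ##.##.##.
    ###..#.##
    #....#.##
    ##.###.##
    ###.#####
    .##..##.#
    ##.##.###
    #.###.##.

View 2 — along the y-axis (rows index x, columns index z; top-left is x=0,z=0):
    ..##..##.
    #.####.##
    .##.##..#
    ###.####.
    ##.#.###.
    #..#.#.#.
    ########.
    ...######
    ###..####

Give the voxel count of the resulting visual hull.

before carving: 729 voxels (9×9×9)
carve view 1 (along z, XY-mask fill 52/81): 468 voxels remain
carve view 2 (along y, XZ-mask fill 54/81): 310 voxels remain

310 voxels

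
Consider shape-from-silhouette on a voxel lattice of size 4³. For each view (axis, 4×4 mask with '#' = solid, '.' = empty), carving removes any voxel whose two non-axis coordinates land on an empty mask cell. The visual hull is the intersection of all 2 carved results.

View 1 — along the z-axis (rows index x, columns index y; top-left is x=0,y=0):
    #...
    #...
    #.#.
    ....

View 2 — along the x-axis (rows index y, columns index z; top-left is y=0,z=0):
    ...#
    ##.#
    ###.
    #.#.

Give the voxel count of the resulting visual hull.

initial block: 4^3 = 64
step 1: project along z, AND mask (4/16) → |grid| = 16
step 2: project along x, AND mask (9/16) → |grid| = 6

remaining voxels: 6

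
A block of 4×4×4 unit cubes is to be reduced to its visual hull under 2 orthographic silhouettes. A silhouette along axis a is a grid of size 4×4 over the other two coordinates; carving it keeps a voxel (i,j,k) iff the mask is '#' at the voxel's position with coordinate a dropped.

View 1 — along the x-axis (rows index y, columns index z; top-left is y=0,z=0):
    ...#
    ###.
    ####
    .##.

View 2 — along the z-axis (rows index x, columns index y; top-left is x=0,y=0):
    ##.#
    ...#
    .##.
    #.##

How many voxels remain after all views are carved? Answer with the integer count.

remaining voxels: 22

full grid |V| = 64
  1. axis=0 (YZ plane), |mask|=10  ⇒  voxels=40
  2. axis=2 (XY plane), |mask|=9  ⇒  voxels=22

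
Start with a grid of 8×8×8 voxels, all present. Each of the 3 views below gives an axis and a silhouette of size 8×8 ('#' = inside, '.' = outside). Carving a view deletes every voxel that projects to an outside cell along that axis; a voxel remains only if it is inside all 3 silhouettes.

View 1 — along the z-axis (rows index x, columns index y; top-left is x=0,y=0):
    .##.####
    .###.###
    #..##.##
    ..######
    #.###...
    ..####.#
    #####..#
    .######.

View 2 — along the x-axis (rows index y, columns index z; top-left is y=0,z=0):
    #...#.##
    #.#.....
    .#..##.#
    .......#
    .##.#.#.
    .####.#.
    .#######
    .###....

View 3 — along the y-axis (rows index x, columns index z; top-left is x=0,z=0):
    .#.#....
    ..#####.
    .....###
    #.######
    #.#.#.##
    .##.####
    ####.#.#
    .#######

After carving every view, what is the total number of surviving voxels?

before carving: 512 voxels (8×8×8)
V1 z: intersect with XY mask (44 set) -- 352 left
V2 x: intersect with YZ mask (30 set) -- 161 left
V3 y: intersect with XZ mask (41 set) -- 108 left

108 voxels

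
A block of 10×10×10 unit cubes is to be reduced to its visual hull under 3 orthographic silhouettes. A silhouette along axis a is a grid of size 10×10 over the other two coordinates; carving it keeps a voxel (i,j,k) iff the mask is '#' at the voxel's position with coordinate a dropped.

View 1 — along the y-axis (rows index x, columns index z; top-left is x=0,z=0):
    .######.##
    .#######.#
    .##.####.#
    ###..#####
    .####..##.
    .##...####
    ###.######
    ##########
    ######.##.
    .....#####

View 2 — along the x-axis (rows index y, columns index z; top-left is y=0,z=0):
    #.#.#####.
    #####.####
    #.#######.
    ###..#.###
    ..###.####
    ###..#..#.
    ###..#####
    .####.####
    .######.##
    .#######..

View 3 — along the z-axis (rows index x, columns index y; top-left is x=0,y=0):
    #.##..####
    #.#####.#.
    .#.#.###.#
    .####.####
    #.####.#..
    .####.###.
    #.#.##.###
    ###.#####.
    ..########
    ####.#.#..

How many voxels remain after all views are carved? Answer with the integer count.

401 voxels

start: 10×10×10 = 1000 voxels
step 1: project along y, AND mask (75/100) → |grid| = 750
step 2: project along x, AND mask (74/100) → |grid| = 568
step 3: project along z, AND mask (70/100) → |grid| = 401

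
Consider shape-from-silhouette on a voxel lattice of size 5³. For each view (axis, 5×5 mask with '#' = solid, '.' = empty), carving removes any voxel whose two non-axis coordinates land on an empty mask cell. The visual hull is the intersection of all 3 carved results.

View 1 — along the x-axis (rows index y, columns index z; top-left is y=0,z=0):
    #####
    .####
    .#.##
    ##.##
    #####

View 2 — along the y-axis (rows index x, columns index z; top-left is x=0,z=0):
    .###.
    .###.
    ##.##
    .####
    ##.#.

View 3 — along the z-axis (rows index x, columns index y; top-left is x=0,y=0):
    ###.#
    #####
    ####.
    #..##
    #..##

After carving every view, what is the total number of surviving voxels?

remaining voxels: 58

start: 5×5×5 = 125 voxels
step 1: project along x, AND mask (21/25) → |grid| = 105
step 2: project along y, AND mask (17/25) → |grid| = 75
step 3: project along z, AND mask (19/25) → |grid| = 58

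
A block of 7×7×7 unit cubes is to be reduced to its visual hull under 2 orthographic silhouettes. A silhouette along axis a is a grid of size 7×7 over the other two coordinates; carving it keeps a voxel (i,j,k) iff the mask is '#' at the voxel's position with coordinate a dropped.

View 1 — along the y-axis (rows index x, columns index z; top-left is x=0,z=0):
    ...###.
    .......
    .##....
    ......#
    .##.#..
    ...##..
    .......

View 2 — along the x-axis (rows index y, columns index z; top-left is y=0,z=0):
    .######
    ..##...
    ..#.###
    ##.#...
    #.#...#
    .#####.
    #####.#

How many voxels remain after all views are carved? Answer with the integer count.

initial block: 7^3 = 343
V1 y: intersect with XZ mask (11 set) -- 77 left
V2 x: intersect with YZ mask (29 set) -- 49 left

remaining voxels: 49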